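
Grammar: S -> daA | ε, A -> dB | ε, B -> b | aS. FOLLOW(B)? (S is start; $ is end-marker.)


$ ∈ FOLLOW(S). For each A -> αBβ: add FIRST(β)\{ε} to FOLLOW(B); if β nullable, add FOLLOW(A).
FOLLOW(B) = {$}


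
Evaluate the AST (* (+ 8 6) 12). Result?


Evaluate inner: (+ 8 6) = 14
Evaluate root: (* 14 12) = 168
Result: 168


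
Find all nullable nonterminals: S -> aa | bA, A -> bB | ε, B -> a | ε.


A nonterminal is nullable iff some alternative derives ε (directly, or every symbol in it is nullable)
Nullable: {A, B}


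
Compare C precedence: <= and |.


'<=' is relational (level 7); '|' is bitwise OR (level 3)
Higher level binds tighter
'<=' has higher precedence than '|'


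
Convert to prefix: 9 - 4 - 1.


left-to-right (same/higher precedence on left): tree is (- (- 9 4) 1)
Prefix: - - 9 4 1


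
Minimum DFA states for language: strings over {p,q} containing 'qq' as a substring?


KMP-style automaton: 2 progress states + 1 absorbing accept = 3
Minimal DFA: 3 states


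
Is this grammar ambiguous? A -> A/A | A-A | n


'n/n-n' has two parse trees (no precedence encoded between / and -)
Ambiguous


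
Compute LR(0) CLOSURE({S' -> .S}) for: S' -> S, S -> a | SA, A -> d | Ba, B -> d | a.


Start: S' -> .S
For each item with dot before a nonterminal B, add B -> .γ for every B-production
Closure: [S' -> .S, S -> .a, S -> .SA]


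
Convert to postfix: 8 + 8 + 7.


Left to right (same or higher precedence on left)
Postfix: 8 8 + 7 +


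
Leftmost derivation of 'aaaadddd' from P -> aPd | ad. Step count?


Derivation: P => aPd => aaPdd => aaaPddd => aaaadddd
Steps: 4


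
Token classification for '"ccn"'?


Pattern: double-quoted sequence
Type: STRING_LITERAL


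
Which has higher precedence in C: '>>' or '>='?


'>>' is shift (level 8); '>=' is relational (level 7)
Higher level binds tighter
'>>' has higher precedence than '>='


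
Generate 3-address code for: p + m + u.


Break into single-operator statements:
t1 = p + m
t2 = t1 + u


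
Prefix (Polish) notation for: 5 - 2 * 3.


'*' binds tighter: tree is (- 5 (* 2 3))
Prefix: - 5 * 2 3


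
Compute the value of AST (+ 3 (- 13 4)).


Evaluate inner: (- 13 4) = 9
Evaluate root: (+ 3 9) = 12
Result: 12


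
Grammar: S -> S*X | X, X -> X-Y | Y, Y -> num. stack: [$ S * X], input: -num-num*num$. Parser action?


'-' can extend X; shift to build X -> X-Y
Action: shift


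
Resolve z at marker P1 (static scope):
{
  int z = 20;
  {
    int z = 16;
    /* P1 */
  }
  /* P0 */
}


z declared in the same block as P1
z = 16


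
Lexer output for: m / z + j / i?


Scan left to right, longest-match per lexeme
Tokens: ID(m), OP(/), ID(z), OP(+), ID(j), OP(/), ID(i)


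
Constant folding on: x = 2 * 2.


2 * 2 = 4 at compile time
Optimized: x = 4


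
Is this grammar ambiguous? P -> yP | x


right-linear, alternatives start with distinct terminals 'y' vs 'x': unique leftmost derivation
Unambiguous


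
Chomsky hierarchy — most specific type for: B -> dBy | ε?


Single nonterminal LHS, but d^n y^n is not regular
Classification: Type 2 (Context-Free)


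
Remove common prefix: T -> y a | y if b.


Common prefix: 'y'
Factored: T -> y T', T' -> a | if b


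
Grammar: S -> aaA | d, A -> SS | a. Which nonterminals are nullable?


A nonterminal is nullable iff some alternative derives ε (directly, or every symbol in it is nullable)
Nullable: {}


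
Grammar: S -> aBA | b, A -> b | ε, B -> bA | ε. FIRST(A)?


Per alternative of A: FIRST(b) = {b}; FIRST(ε) = {ε}
FIRST(A) = {b, ε}


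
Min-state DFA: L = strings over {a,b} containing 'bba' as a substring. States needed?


KMP-style automaton: 3 progress states + 1 absorbing accept = 4
Minimal DFA: 4 states


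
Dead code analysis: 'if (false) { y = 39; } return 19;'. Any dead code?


condition is constant false, so the whole block is unreachable
Dead: 'if (false) { y = 39; }'


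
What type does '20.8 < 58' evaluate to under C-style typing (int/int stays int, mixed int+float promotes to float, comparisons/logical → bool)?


Operand types: float < int
Rule: comparison yields bool
Result type: bool


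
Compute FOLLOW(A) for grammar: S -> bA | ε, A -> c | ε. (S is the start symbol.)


$ ∈ FOLLOW(S). For each A -> αBβ: add FIRST(β)\{ε} to FOLLOW(B); if β nullable, add FOLLOW(A).
FOLLOW(A) = {$}


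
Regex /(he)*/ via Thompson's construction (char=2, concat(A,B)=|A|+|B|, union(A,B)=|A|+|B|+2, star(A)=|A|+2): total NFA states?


Syntax tree has 2 char leaf(s), 0 union(s), 1 star(s)
chars contribute 2×2 = 4; each union adds +2; each star adds +2
Total: 4 + 0 + 2 = 6 states


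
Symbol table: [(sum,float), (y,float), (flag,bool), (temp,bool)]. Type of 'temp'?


Lookup 'temp' → type bool


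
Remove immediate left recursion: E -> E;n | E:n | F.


Left-recursive alternatives: E;n, E:n; non-recursive: F
Introduce E': E -> FE', E' -> ;nE' | :nE' | ε


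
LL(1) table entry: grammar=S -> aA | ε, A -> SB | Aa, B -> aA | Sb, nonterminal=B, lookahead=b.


For [B, b]: 'b' ∈ FIRST(Sb)
Entry: B -> Sb


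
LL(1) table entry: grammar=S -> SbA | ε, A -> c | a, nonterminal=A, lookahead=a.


For [A, a]: 'a' ∈ FIRST(a)
Entry: A -> a


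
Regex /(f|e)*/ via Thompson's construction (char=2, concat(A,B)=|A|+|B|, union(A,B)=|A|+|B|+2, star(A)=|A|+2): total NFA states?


Syntax tree has 2 char leaf(s), 1 union(s), 1 star(s)
chars contribute 2×2 = 4; each union adds +2; each star adds +2
Total: 4 + 2 + 2 = 8 states


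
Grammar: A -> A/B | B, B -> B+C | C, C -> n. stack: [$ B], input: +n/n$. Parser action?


shift '+' to continue B -> B+C
Action: shift


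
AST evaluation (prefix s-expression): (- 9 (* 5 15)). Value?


Evaluate inner: (* 5 15) = 75
Evaluate root: (- 9 75) = -66
Result: -66


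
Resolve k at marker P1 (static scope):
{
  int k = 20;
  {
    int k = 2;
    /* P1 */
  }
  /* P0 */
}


k declared in the same block as P1
k = 2


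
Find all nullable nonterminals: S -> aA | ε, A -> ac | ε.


A nonterminal is nullable iff some alternative derives ε (directly, or every symbol in it is nullable)
Nullable: {A, S}


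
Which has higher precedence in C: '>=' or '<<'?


'<<' is shift (level 8); '>=' is relational (level 7)
Higher level binds tighter
'<<' has higher precedence than '>='


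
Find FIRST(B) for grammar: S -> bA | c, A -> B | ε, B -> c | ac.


Per alternative of B: FIRST(c) = {c}; FIRST(ac) = {a}
FIRST(B) = {a, c}


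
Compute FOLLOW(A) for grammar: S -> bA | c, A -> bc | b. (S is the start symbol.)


$ ∈ FOLLOW(S). For each A -> αBβ: add FIRST(β)\{ε} to FOLLOW(B); if β nullable, add FOLLOW(A).
FOLLOW(A) = {$}


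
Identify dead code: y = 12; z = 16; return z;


y is assigned but never read
Dead: 'y = 12'


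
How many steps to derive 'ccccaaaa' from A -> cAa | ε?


Derivation: A => cAa => ccAaa => cccAaaa => ccccAaaaa => ccccaaaa
Steps: 5


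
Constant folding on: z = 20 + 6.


20 + 6 = 26 at compile time
Optimized: z = 26


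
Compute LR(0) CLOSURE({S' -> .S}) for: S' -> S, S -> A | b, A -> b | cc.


Start: S' -> .S
For each item with dot before a nonterminal B, add B -> .γ for every B-production
Closure: [S' -> .S, S -> .A, S -> .b, A -> .b, A -> .cc]


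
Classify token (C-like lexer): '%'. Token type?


Pattern: operator symbol
Type: OPERATOR


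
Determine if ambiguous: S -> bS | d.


right-linear, alternatives start with distinct terminals 'b' vs 'd': unique leftmost derivation
Unambiguous


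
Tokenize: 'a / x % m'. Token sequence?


Scan left to right, longest-match per lexeme
Tokens: ID(a), OP(/), ID(x), OP(%), ID(m)


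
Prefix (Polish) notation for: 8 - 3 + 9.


left-to-right (same/higher precedence on left): tree is (+ (- 8 3) 9)
Prefix: + - 8 3 9


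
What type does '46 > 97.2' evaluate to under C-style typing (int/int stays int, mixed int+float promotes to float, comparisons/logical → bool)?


Operand types: int > float
Rule: comparison yields bool
Result type: bool


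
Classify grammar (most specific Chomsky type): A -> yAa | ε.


Single nonterminal LHS, but y^n a^n is not regular
Classification: Type 2 (Context-Free)


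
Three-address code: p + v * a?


Break into single-operator statements:
t1 = v * a
t2 = p + t1


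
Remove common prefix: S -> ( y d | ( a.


Common prefix: '('
Factored: S -> ( S', S' -> y d | a


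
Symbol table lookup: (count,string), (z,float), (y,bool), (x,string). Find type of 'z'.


Lookup 'z' → type float


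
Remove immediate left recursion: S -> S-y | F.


Left-recursive alternatives: S-y; non-recursive: F
Introduce S': S -> FS', S' -> -yS' | ε


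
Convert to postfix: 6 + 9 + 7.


Left to right (same or higher precedence on left)
Postfix: 6 9 + 7 +


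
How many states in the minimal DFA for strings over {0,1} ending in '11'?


Track the longest suffix of input matching a prefix of '11': 3 classes (prefixes of length 0..2)
Minimal DFA: 3 states


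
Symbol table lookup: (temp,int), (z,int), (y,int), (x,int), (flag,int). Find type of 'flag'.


Lookup 'flag' → type int


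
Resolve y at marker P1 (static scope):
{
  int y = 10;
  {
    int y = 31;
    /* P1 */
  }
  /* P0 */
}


y declared in the same block as P1
y = 31


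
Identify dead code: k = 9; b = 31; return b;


k is assigned but never read
Dead: 'k = 9'


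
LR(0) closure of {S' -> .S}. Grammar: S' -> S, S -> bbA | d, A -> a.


Start: S' -> .S
For each item with dot before a nonterminal B, add B -> .γ for every B-production
Closure: [S' -> .S, S -> .bbA, S -> .d]


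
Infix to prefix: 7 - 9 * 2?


'*' binds tighter: tree is (- 7 (* 9 2))
Prefix: - 7 * 9 2


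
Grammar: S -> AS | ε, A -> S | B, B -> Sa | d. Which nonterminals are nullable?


A nonterminal is nullable iff some alternative derives ε (directly, or every symbol in it is nullable)
Nullable: {A, S}


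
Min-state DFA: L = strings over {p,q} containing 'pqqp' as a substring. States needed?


KMP-style automaton: 4 progress states + 1 absorbing accept = 5
Minimal DFA: 5 states


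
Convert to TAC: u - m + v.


Break into single-operator statements:
t1 = u - m
t2 = t1 + v


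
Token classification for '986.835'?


Pattern: digits with a decimal point
Type: FLOAT_LITERAL


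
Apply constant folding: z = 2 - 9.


2 - 9 = -7 at compile time
Optimized: z = -7


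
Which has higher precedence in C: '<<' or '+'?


'+' is additive (level 9); '<<' is shift (level 8)
Higher level binds tighter
'+' has higher precedence than '<<'


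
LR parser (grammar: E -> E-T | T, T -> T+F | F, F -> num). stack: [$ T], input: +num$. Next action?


shift '+' to continue T -> T+F
Action: shift


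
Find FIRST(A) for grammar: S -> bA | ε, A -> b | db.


Per alternative of A: FIRST(b) = {b}; FIRST(db) = {d}
FIRST(A) = {b, d}


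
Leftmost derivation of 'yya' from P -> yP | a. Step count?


Derivation: P => yP => yyP => yya
Steps: 3


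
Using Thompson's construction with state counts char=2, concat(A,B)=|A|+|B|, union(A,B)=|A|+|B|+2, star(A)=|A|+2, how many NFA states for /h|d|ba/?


Syntax tree has 4 char leaf(s), 2 union(s), 0 star(s)
chars contribute 4×2 = 8; each union adds +2; each star adds +2
Total: 8 + 4 + 0 = 12 states


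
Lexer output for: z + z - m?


Scan left to right, longest-match per lexeme
Tokens: ID(z), OP(+), ID(z), OP(-), ID(m)


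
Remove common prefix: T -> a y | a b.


Common prefix: 'a'
Factored: T -> a T', T' -> y | b


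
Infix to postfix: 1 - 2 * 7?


* has higher precedence, evaluate 2*7 first
Postfix: 1 2 7 * -


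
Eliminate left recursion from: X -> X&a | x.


Left-recursive alternatives: X&a; non-recursive: x
Introduce X': X -> xX', X' -> &aX' | ε


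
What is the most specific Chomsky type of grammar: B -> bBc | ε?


Single nonterminal LHS, but b^n c^n is not regular
Classification: Type 2 (Context-Free)


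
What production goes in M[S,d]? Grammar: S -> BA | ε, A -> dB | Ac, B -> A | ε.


For [S, d]: 'd' ∈ FIRST(BA)
Entry: S -> BA


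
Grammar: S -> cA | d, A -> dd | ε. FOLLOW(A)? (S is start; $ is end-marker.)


$ ∈ FOLLOW(S). For each A -> αBβ: add FIRST(β)\{ε} to FOLLOW(B); if β nullable, add FOLLOW(A).
FOLLOW(A) = {$}


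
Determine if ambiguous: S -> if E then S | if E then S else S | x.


dangling else: 'if E then if E then x else x' parses two ways
Ambiguous


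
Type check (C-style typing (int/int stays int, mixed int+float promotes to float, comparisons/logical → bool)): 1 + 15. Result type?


Operand types: int + int
Rule: mixed int/float promotes to float; int/int stays int
Result type: int


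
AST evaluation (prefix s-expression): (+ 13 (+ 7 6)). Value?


Evaluate inner: (+ 7 6) = 13
Evaluate root: (+ 13 13) = 26
Result: 26


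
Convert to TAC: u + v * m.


Break into single-operator statements:
t1 = v * m
t2 = u + t1


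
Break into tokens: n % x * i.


Scan left to right, longest-match per lexeme
Tokens: ID(n), OP(%), ID(x), OP(*), ID(i)


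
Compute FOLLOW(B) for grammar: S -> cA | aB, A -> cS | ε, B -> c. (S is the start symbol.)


$ ∈ FOLLOW(S). For each A -> αBβ: add FIRST(β)\{ε} to FOLLOW(B); if β nullable, add FOLLOW(A).
FOLLOW(B) = {$}


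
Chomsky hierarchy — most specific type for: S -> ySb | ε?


Single nonterminal LHS, but y^n b^n is not regular
Classification: Type 2 (Context-Free)


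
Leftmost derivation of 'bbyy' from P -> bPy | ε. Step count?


Derivation: P => bPy => bbPyy => bbyy
Steps: 3


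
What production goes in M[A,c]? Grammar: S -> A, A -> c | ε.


For [A, c]: 'c' ∈ FIRST(c)
Entry: A -> c


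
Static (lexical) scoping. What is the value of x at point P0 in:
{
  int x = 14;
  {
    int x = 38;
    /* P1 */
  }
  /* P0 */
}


x declared in the same block as P0
x = 14


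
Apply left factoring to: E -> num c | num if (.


Common prefix: 'num'
Factored: E -> num E', E' -> c | if (


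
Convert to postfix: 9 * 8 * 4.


Left to right (same or higher precedence on left)
Postfix: 9 8 * 4 *


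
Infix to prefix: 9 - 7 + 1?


left-to-right (same/higher precedence on left): tree is (+ (- 9 7) 1)
Prefix: + - 9 7 1


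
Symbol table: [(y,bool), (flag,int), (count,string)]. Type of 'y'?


Lookup 'y' → type bool


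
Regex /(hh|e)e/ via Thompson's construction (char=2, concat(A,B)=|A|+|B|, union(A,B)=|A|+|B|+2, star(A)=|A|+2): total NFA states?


Syntax tree has 4 char leaf(s), 1 union(s), 0 star(s)
chars contribute 4×2 = 8; each union adds +2; each star adds +2
Total: 8 + 2 + 0 = 10 states


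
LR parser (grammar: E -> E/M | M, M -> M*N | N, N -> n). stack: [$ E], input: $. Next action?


start symbol E on stack, input exhausted
Action: accept


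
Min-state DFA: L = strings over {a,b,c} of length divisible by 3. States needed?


Track length mod 3: states 0..2, accept at 0
Minimal DFA: 3 states


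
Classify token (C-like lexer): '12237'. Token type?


Pattern: digits only
Type: INTEGER_LITERAL


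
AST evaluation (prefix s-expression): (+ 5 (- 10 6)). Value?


Evaluate inner: (- 10 6) = 4
Evaluate root: (+ 5 4) = 9
Result: 9


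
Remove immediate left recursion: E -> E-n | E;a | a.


Left-recursive alternatives: E-n, E;a; non-recursive: a
Introduce E': E -> aE', E' -> -nE' | ;aE' | ε


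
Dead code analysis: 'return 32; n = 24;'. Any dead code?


statement follows a return and is unreachable
Dead: 'n = 24'


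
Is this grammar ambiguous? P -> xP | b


right-linear, alternatives start with distinct terminals 'x' vs 'b': unique leftmost derivation
Unambiguous


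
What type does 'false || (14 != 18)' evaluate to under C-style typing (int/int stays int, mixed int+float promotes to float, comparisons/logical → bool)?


Operand types: bool || bool
Rule: logical operators take bool operands and yield bool
Result type: bool


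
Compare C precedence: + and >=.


'+' is additive (level 9); '>=' is relational (level 7)
Higher level binds tighter
'+' has higher precedence than '>='


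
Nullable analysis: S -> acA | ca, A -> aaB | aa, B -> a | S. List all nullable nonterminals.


A nonterminal is nullable iff some alternative derives ε (directly, or every symbol in it is nullable)
Nullable: {}


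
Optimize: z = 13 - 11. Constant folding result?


13 - 11 = 2 at compile time
Optimized: z = 2


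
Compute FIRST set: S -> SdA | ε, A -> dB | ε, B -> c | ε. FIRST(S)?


Per alternative of S: FIRST(SdA) = {d}; FIRST(ε) = {ε}
FIRST(S) = {d, ε}


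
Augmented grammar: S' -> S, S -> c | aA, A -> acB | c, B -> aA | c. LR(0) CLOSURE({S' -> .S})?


Start: S' -> .S
For each item with dot before a nonterminal B, add B -> .γ for every B-production
Closure: [S' -> .S, S -> .c, S -> .aA]


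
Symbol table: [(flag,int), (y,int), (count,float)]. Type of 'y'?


Lookup 'y' → type int


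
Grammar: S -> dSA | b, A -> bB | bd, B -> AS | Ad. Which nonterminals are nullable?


A nonterminal is nullable iff some alternative derives ε (directly, or every symbol in it is nullable)
Nullable: {}


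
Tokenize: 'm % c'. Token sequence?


Scan left to right, longest-match per lexeme
Tokens: ID(m), OP(%), ID(c)


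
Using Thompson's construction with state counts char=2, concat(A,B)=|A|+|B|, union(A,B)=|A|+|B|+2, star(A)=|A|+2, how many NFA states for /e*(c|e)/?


Syntax tree has 3 char leaf(s), 1 union(s), 1 star(s)
chars contribute 3×2 = 6; each union adds +2; each star adds +2
Total: 6 + 2 + 2 = 10 states


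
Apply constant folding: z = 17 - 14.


17 - 14 = 3 at compile time
Optimized: z = 3


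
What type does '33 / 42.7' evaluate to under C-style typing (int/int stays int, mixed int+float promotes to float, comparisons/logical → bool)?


Operand types: int / float
Rule: mixed int/float promotes to float; int/int stays int
Result type: float


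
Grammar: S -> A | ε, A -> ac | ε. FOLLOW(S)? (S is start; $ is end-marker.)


$ ∈ FOLLOW(S). For each A -> αBβ: add FIRST(β)\{ε} to FOLLOW(B); if β nullable, add FOLLOW(A).
FOLLOW(S) = {$}


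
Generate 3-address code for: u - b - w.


Break into single-operator statements:
t1 = u - b
t2 = t1 - w


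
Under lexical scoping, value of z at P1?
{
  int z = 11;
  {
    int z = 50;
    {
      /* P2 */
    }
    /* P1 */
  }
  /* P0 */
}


z declared in the same block as P1
z = 50


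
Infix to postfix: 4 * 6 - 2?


Left to right (same or higher precedence on left)
Postfix: 4 6 * 2 -


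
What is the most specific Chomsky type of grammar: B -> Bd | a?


Left-linear: every RHS is a terminal or one nonterminal followed by a terminal
Classification: Type 3 (Regular)


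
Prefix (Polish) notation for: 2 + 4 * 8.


'*' binds tighter: tree is (+ 2 (* 4 8))
Prefix: + 2 * 4 8


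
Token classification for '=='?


Pattern: operator symbol
Type: OPERATOR


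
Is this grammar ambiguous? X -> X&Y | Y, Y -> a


precedence layered via separate nonterminal Y: deterministic
Unambiguous


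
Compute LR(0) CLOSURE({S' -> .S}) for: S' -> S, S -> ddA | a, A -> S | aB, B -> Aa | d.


Start: S' -> .S
For each item with dot before a nonterminal B, add B -> .γ for every B-production
Closure: [S' -> .S, S -> .ddA, S -> .a]


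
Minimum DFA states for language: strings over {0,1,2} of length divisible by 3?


Track length mod 3: states 0..2, accept at 0
Minimal DFA: 3 states


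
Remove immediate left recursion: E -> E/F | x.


Left-recursive alternatives: E/F; non-recursive: x
Introduce E': E -> xE', E' -> /FE' | ε


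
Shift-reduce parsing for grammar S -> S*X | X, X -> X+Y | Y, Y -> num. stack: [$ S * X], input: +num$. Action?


'+' can extend X; shift to build X -> X+Y
Action: shift


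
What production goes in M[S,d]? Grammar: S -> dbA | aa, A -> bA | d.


For [S, d]: 'd' ∈ FIRST(dbA)
Entry: S -> dbA


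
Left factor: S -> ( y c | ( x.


Common prefix: '('
Factored: S -> ( S', S' -> y c | x


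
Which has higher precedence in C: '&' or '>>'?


'>>' is shift (level 8); '&' is bitwise AND (level 5)
Higher level binds tighter
'>>' has higher precedence than '&'


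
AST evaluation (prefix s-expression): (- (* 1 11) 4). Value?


Evaluate inner: (* 1 11) = 11
Evaluate root: (- 11 4) = 7
Result: 7


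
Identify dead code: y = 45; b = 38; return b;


y is assigned but never read
Dead: 'y = 45'


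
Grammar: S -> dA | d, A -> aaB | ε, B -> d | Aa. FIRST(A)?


Per alternative of A: FIRST(aaB) = {a}; FIRST(ε) = {ε}
FIRST(A) = {a, ε}


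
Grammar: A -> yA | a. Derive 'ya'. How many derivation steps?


Derivation: A => yA => ya
Steps: 2


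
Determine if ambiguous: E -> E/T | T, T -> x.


precedence layered via separate nonterminal T: deterministic
Unambiguous


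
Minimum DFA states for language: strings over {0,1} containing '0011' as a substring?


KMP-style automaton: 4 progress states + 1 absorbing accept = 5
Minimal DFA: 5 states


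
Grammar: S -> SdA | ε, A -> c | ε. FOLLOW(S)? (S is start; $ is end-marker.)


$ ∈ FOLLOW(S). For each A -> αBβ: add FIRST(β)\{ε} to FOLLOW(B); if β nullable, add FOLLOW(A).
FOLLOW(S) = {$, d}


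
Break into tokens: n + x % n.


Scan left to right, longest-match per lexeme
Tokens: ID(n), OP(+), ID(x), OP(%), ID(n)


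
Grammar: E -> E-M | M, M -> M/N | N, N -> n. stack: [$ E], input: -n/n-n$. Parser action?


shift '-' to continue E -> E-M
Action: shift


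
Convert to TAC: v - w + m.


Break into single-operator statements:
t1 = v - w
t2 = t1 + m


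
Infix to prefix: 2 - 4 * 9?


'*' binds tighter: tree is (- 2 (* 4 9))
Prefix: - 2 * 4 9


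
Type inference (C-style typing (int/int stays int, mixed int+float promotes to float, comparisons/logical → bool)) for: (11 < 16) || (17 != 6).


Operand types: bool || bool
Rule: logical operators take bool operands and yield bool
Result type: bool


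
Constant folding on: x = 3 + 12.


3 + 12 = 15 at compile time
Optimized: x = 15


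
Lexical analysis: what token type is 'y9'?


Pattern: letter/underscore followed by alphanumerics, not a keyword
Type: IDENTIFIER


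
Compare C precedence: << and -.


'-' is additive (level 9); '<<' is shift (level 8)
Higher level binds tighter
'-' has higher precedence than '<<'


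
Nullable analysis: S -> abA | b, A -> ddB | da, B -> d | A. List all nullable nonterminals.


A nonterminal is nullable iff some alternative derives ε (directly, or every symbol in it is nullable)
Nullable: {}


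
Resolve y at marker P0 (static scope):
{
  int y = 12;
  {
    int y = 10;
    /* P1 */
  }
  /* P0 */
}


y declared in the same block as P0
y = 12


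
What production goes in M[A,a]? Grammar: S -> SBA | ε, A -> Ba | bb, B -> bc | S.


For [A, a]: 'a' ∈ FIRST(Ba)
Entry: A -> Ba


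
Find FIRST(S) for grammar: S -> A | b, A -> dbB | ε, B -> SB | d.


Per alternative of S: FIRST(A) = {d, ε}; FIRST(b) = {b}
FIRST(S) = {b, d, ε}


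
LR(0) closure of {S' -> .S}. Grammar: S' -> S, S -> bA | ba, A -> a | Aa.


Start: S' -> .S
For each item with dot before a nonterminal B, add B -> .γ for every B-production
Closure: [S' -> .S, S -> .bA, S -> .ba]


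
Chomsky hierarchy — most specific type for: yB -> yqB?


LHS has context (more than one symbol) and |LHS| ≤ |RHS|
Classification: Type 1 (Context-Sensitive)


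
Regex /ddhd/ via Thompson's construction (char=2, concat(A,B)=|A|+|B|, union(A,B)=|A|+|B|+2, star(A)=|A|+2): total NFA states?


Syntax tree has 4 char leaf(s), 0 union(s), 0 star(s)
chars contribute 4×2 = 8; each union adds +2; each star adds +2
Total: 8 + 0 + 0 = 8 states


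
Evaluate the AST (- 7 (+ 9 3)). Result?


Evaluate inner: (+ 9 3) = 12
Evaluate root: (- 7 12) = -5
Result: -5


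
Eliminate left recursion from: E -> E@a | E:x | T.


Left-recursive alternatives: E@a, E:x; non-recursive: T
Introduce E': E -> TE', E' -> @aE' | :xE' | ε


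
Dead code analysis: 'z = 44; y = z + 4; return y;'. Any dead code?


z is read by y's definition; y is returned
No dead code


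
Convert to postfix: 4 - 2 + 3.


Left to right (same or higher precedence on left)
Postfix: 4 2 - 3 +


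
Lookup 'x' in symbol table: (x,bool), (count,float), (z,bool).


Lookup 'x' → type bool


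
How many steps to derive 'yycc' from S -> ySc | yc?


Derivation: S => ySc => yycc
Steps: 2


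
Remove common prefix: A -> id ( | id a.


Common prefix: 'id'
Factored: A -> id A', A' -> ( | a


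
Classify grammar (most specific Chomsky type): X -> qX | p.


Right-linear: every RHS is a terminal or a terminal followed by one nonterminal
Classification: Type 3 (Regular)


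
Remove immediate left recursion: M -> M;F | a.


Left-recursive alternatives: M;F; non-recursive: a
Introduce M': M -> aM', M' -> ;FM' | ε


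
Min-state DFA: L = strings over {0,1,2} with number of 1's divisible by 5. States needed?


Track (count of 1) mod 5: states 0..4, accept at 0
Minimal DFA: 5 states


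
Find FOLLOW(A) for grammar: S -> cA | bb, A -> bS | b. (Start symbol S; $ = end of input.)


$ ∈ FOLLOW(S). For each A -> αBβ: add FIRST(β)\{ε} to FOLLOW(B); if β nullable, add FOLLOW(A).
FOLLOW(A) = {$}


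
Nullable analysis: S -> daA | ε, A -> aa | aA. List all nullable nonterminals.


A nonterminal is nullable iff some alternative derives ε (directly, or every symbol in it is nullable)
Nullable: {S}


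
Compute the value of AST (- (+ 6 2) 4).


Evaluate inner: (+ 6 2) = 8
Evaluate root: (- 8 4) = 4
Result: 4


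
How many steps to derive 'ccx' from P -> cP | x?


Derivation: P => cP => ccP => ccx
Steps: 3


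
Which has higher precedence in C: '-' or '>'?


'-' is additive (level 9); '>' is relational (level 7)
Higher level binds tighter
'-' has higher precedence than '>'


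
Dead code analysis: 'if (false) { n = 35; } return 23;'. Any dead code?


condition is constant false, so the whole block is unreachable
Dead: 'if (false) { n = 35; }'


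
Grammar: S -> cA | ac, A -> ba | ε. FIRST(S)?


Per alternative of S: FIRST(cA) = {c}; FIRST(ac) = {a}
FIRST(S) = {a, c}


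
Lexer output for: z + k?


Scan left to right, longest-match per lexeme
Tokens: ID(z), OP(+), ID(k)


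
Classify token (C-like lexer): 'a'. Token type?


Pattern: letter/underscore followed by alphanumerics, not a keyword
Type: IDENTIFIER


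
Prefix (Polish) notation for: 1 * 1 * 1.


left-to-right (same/higher precedence on left): tree is (* (* 1 1) 1)
Prefix: * * 1 1 1


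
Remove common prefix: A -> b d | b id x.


Common prefix: 'b'
Factored: A -> b A', A' -> d | id x


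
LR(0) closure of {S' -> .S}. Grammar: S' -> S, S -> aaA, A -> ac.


Start: S' -> .S
For each item with dot before a nonterminal B, add B -> .γ for every B-production
Closure: [S' -> .S, S -> .aaA]


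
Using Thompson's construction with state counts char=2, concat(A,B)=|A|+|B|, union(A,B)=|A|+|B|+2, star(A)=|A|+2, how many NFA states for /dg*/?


Syntax tree has 2 char leaf(s), 0 union(s), 1 star(s)
chars contribute 2×2 = 4; each union adds +2; each star adds +2
Total: 4 + 0 + 2 = 6 states


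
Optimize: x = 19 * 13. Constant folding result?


19 * 13 = 247 at compile time
Optimized: x = 247


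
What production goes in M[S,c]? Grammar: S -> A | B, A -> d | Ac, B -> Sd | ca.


For [S, c]: 'c' ∈ FIRST(B)
Entry: S -> B


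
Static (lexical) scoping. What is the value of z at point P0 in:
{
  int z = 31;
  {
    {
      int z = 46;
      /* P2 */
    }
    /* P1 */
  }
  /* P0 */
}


z declared in the same block as P0
z = 31


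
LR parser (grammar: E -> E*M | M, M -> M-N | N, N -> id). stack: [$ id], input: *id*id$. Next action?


'id' on top is the handle for N -> id
Action: reduce (N -> id)


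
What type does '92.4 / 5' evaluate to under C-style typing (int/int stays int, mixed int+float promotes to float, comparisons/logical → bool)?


Operand types: float / int
Rule: mixed int/float promotes to float; int/int stays int
Result type: float


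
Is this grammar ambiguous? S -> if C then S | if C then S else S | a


dangling else: 'if C then if C then a else a' parses two ways
Ambiguous


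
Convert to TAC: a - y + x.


Break into single-operator statements:
t1 = a - y
t2 = t1 + x


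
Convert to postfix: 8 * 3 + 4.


Left to right (same or higher precedence on left)
Postfix: 8 3 * 4 +


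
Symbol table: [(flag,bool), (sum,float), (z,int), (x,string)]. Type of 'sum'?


Lookup 'sum' → type float


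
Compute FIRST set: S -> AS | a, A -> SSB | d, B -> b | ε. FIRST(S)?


Per alternative of S: FIRST(AS) = {a, d}; FIRST(a) = {a}
FIRST(S) = {a, d}


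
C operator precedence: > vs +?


'+' is additive (level 9); '>' is relational (level 7)
Higher level binds tighter
'+' has higher precedence than '>'


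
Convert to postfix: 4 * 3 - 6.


Left to right (same or higher precedence on left)
Postfix: 4 3 * 6 -


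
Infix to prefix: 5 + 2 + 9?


left-to-right (same/higher precedence on left): tree is (+ (+ 5 2) 9)
Prefix: + + 5 2 9


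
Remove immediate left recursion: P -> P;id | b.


Left-recursive alternatives: P;id; non-recursive: b
Introduce P': P -> bP', P' -> ;idP' | ε


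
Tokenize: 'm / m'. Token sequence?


Scan left to right, longest-match per lexeme
Tokens: ID(m), OP(/), ID(m)


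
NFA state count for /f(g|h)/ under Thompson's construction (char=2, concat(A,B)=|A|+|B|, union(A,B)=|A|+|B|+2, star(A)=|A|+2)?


Syntax tree has 3 char leaf(s), 1 union(s), 0 star(s)
chars contribute 3×2 = 6; each union adds +2; each star adds +2
Total: 6 + 2 + 0 = 8 states


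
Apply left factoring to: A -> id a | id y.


Common prefix: 'id'
Factored: A -> id A', A' -> a | y


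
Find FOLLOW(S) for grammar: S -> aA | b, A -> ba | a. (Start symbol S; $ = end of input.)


$ ∈ FOLLOW(S). For each A -> αBβ: add FIRST(β)\{ε} to FOLLOW(B); if β nullable, add FOLLOW(A).
FOLLOW(S) = {$}


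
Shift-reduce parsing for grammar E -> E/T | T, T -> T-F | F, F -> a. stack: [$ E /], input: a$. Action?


no handle ('E/' is not any RHS); shift 'a'
Action: shift


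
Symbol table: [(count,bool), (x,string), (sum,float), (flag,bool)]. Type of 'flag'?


Lookup 'flag' → type bool


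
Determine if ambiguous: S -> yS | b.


right-linear, alternatives start with distinct terminals 'y' vs 'b': unique leftmost derivation
Unambiguous


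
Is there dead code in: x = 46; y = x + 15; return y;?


x is read by y's definition; y is returned
No dead code


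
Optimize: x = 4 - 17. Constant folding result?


4 - 17 = -13 at compile time
Optimized: x = -13


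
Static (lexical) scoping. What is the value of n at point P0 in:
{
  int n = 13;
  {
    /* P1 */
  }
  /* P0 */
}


n declared in the same block as P0
n = 13


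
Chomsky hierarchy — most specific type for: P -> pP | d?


Right-linear: every RHS is a terminal or a terminal followed by one nonterminal
Classification: Type 3 (Regular)


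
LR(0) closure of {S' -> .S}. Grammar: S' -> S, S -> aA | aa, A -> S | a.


Start: S' -> .S
For each item with dot before a nonterminal B, add B -> .γ for every B-production
Closure: [S' -> .S, S -> .aA, S -> .aa]


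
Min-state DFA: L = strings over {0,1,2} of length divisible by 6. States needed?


Track length mod 6: states 0..5, accept at 0
Minimal DFA: 6 states


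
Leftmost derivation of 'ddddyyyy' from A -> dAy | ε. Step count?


Derivation: A => dAy => ddAyy => dddAyyy => ddddAyyyy => ddddyyyy
Steps: 5


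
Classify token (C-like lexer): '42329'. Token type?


Pattern: digits only
Type: INTEGER_LITERAL


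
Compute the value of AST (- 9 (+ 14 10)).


Evaluate inner: (+ 14 10) = 24
Evaluate root: (- 9 24) = -15
Result: -15


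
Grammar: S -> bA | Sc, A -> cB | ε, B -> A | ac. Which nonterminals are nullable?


A nonterminal is nullable iff some alternative derives ε (directly, or every symbol in it is nullable)
Nullable: {A, B}


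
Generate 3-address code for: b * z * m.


Break into single-operator statements:
t1 = b * z
t2 = t1 * m


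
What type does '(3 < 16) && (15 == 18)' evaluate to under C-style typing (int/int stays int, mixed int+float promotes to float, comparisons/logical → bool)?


Operand types: bool && bool
Rule: logical operators take bool operands and yield bool
Result type: bool


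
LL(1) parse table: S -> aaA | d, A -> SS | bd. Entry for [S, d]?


For [S, d]: 'd' ∈ FIRST(d)
Entry: S -> d


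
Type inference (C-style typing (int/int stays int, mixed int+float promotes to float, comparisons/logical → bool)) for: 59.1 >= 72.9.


Operand types: float >= float
Rule: comparison yields bool
Result type: bool


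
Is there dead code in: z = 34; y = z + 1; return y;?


z is read by y's definition; y is returned
No dead code


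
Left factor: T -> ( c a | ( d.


Common prefix: '('
Factored: T -> ( T', T' -> c a | d


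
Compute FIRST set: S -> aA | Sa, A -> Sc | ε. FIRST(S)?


Per alternative of S: FIRST(aA) = {a}; FIRST(Sa) = {a}
FIRST(S) = {a}


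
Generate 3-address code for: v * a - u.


Break into single-operator statements:
t1 = v * a
t2 = t1 - u


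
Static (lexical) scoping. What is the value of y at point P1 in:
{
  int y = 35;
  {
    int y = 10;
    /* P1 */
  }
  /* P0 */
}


y declared in the same block as P1
y = 10


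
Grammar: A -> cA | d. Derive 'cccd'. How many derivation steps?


Derivation: A => cA => ccA => cccA => cccd
Steps: 4


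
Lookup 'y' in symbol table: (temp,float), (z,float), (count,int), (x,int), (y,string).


Lookup 'y' → type string


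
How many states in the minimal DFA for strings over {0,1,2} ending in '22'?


Track the longest suffix of input matching a prefix of '22': 3 classes (prefixes of length 0..2)
Minimal DFA: 3 states


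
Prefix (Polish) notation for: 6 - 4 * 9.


'*' binds tighter: tree is (- 6 (* 4 9))
Prefix: - 6 * 4 9


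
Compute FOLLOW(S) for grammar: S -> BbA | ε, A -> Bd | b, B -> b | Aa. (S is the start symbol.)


$ ∈ FOLLOW(S). For each A -> αBβ: add FIRST(β)\{ε} to FOLLOW(B); if β nullable, add FOLLOW(A).
FOLLOW(S) = {$}


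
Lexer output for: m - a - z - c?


Scan left to right, longest-match per lexeme
Tokens: ID(m), OP(-), ID(a), OP(-), ID(z), OP(-), ID(c)


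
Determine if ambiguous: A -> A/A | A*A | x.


'x/x*x' has two parse trees (no precedence encoded between / and *)
Ambiguous


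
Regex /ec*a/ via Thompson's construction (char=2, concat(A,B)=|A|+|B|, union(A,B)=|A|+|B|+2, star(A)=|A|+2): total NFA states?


Syntax tree has 3 char leaf(s), 0 union(s), 1 star(s)
chars contribute 3×2 = 6; each union adds +2; each star adds +2
Total: 6 + 0 + 2 = 8 states


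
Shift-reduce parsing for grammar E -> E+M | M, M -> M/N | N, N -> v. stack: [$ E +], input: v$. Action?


no handle ('E+' is not any RHS); shift 'v'
Action: shift


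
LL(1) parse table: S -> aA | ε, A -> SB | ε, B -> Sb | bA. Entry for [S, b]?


For [S, b]: ε is nullable and 'b' ∈ FOLLOW(S)
Entry: S -> ε


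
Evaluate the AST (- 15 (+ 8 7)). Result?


Evaluate inner: (+ 8 7) = 15
Evaluate root: (- 15 15) = 0
Result: 0


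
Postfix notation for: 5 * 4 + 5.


Left to right (same or higher precedence on left)
Postfix: 5 4 * 5 +


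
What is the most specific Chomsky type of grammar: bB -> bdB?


LHS has context (more than one symbol) and |LHS| ≤ |RHS|
Classification: Type 1 (Context-Sensitive)


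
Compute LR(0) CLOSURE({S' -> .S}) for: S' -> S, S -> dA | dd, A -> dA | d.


Start: S' -> .S
For each item with dot before a nonterminal B, add B -> .γ for every B-production
Closure: [S' -> .S, S -> .dA, S -> .dd]


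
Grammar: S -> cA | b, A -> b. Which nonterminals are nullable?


A nonterminal is nullable iff some alternative derives ε (directly, or every symbol in it is nullable)
Nullable: {}


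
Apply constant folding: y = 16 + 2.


16 + 2 = 18 at compile time
Optimized: y = 18


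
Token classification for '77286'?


Pattern: digits only
Type: INTEGER_LITERAL


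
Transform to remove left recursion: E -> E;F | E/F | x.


Left-recursive alternatives: E;F, E/F; non-recursive: x
Introduce E': E -> xE', E' -> ;FE' | /FE' | ε


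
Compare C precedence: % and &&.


'%' is multiplicative (level 10); '&&' is logical AND (level 2)
Higher level binds tighter
'%' has higher precedence than '&&'


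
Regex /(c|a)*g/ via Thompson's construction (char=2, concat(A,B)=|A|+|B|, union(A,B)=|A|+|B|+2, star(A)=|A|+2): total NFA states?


Syntax tree has 3 char leaf(s), 1 union(s), 1 star(s)
chars contribute 3×2 = 6; each union adds +2; each star adds +2
Total: 6 + 2 + 2 = 10 states


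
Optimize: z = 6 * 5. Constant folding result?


6 * 5 = 30 at compile time
Optimized: z = 30


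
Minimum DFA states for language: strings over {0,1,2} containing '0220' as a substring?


KMP-style automaton: 4 progress states + 1 absorbing accept = 5
Minimal DFA: 5 states


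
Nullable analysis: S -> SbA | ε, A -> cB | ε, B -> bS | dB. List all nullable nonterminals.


A nonterminal is nullable iff some alternative derives ε (directly, or every symbol in it is nullable)
Nullable: {A, S}


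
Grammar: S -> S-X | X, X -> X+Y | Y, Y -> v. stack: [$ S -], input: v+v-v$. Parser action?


no handle ('S-' is not any RHS); shift 'v'
Action: shift


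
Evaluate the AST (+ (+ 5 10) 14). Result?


Evaluate inner: (+ 5 10) = 15
Evaluate root: (+ 15 14) = 29
Result: 29


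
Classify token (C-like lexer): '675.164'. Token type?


Pattern: digits with a decimal point
Type: FLOAT_LITERAL


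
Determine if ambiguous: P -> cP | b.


right-linear, alternatives start with distinct terminals 'c' vs 'b': unique leftmost derivation
Unambiguous


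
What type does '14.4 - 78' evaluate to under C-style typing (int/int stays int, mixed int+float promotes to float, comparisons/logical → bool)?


Operand types: float - int
Rule: mixed int/float promotes to float; int/int stays int
Result type: float


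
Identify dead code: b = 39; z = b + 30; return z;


b is read by z's definition; z is returned
No dead code


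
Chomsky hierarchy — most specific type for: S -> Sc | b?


Left-linear: every RHS is a terminal or one nonterminal followed by a terminal
Classification: Type 3 (Regular)


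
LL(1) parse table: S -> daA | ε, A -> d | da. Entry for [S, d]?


For [S, d]: 'd' ∈ FIRST(daA)
Entry: S -> daA


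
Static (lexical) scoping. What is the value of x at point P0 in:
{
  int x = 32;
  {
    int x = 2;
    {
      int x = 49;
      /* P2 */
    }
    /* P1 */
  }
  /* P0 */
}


x declared in the same block as P0
x = 32


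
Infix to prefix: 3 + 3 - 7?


left-to-right (same/higher precedence on left): tree is (- (+ 3 3) 7)
Prefix: - + 3 3 7


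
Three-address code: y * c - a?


Break into single-operator statements:
t1 = y * c
t2 = t1 - a
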